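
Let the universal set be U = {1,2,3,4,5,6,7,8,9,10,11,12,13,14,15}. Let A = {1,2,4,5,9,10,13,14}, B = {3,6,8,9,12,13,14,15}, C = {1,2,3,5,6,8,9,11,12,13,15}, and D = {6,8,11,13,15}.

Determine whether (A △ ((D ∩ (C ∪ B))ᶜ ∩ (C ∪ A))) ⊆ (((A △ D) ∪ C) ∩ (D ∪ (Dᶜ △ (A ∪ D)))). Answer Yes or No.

C ∪ B = {1,2,3,5,6,8,9,11,12,13,14,15}
D ∩ (C ∪ B) = {6,8,11,13,15}
(D ∩ (C ∪ B))ᶜ = {1,2,3,4,5,7,9,10,12,14}
C ∪ A = {1,2,3,4,5,6,8,9,10,11,12,13,14,15}
(D ∩ (C ∪ B))ᶜ ∩ (C ∪ A) = {1,2,3,4,5,9,10,12,14}
A △ ((D ∩ (C ∪ B))ᶜ ∩ (C ∪ A)) = {3,12,13}
A △ D = {1,2,4,5,6,8,9,10,11,14,15}
(A △ D) ∪ C = {1,2,3,4,5,6,8,9,10,11,12,13,14,15}
Dᶜ = {1,2,3,4,5,7,9,10,12,14}
A ∪ D = {1,2,4,5,6,8,9,10,11,13,14,15}
Dᶜ △ (A ∪ D) = {3,6,7,8,11,12,13,15}
D ∪ (Dᶜ △ (A ∪ D)) = {3,6,7,8,11,12,13,15}
((A △ D) ∪ C) ∩ (D ∪ (Dᶜ △ (A ∪ D))) = {3,6,8,11,12,13,15}
Every element of {3,12,13} is in {3,6,8,11,12,13,15}, so A △ ((D ∩ (C ∪ B))ᶜ ∩ (C ∪ A)) ⊆ ((A △ D) ∪ C) ∩ (D ∪ (Dᶜ △ (A ∪ D))).

Yes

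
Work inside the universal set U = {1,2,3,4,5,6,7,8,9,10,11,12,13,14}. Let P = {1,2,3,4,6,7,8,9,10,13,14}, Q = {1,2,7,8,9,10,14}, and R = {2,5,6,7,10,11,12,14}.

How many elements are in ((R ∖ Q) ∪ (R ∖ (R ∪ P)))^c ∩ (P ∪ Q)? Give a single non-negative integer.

10

R ∖ Q = {5,6,11,12}
R ∪ P = {1,2,3,4,5,6,7,8,9,10,11,12,13,14}
R ∖ (R ∪ P) = {}
(R ∖ Q) ∪ (R ∖ (R ∪ P)) = {5,6,11,12}
((R ∖ Q) ∪ (R ∖ (R ∪ P)))^c = {1,2,3,4,7,8,9,10,13,14}
P ∪ Q = {1,2,3,4,6,7,8,9,10,13,14}
((R ∖ Q) ∪ (R ∖ (R ∪ P)))^c ∩ (P ∪ Q) = {1,2,3,4,7,8,9,10,13,14}
|((R ∖ Q) ∪ (R ∖ (R ∪ P)))^c ∩ (P ∪ Q)| = 10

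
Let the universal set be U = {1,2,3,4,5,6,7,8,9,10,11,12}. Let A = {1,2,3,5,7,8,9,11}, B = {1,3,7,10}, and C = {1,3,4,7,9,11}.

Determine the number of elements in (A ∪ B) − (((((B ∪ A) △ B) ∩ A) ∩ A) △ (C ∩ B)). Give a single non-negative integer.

A ∪ B = {1,2,3,5,7,8,9,10,11}
B ∪ A = {1,2,3,5,7,8,9,10,11}
(B ∪ A) △ B = {2,5,8,9,11}
((B ∪ A) △ B) ∩ A = {2,5,8,9,11}
(((B ∪ A) △ B) ∩ A) ∩ A = {2,5,8,9,11}
C ∩ B = {1,3,7}
((((B ∪ A) △ B) ∩ A) ∩ A) △ (C ∩ B) = {1,2,3,5,7,8,9,11}
(A ∪ B) − (((((B ∪ A) △ B) ∩ A) ∩ A) △ (C ∩ B)) = {10}
|(A ∪ B) − (((((B ∪ A) △ B) ∩ A) ∩ A) △ (C ∩ B))| = 1

1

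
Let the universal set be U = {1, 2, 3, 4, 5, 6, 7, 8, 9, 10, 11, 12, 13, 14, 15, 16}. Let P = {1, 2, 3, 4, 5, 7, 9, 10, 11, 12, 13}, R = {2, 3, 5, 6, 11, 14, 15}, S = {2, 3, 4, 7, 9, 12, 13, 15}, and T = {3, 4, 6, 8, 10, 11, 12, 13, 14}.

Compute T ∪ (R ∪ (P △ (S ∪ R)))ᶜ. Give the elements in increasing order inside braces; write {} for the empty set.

S ∪ R = {2, 3, 4, 5, 6, 7, 9, 11, 12, 13, 14, 15}
P △ (S ∪ R) = {1, 6, 10, 14, 15}
R ∪ (P △ (S ∪ R)) = {1, 2, 3, 5, 6, 10, 11, 14, 15}
(R ∪ (P △ (S ∪ R)))ᶜ = {4, 7, 8, 9, 12, 13, 16}
T ∪ (R ∪ (P △ (S ∪ R)))ᶜ = {3, 4, 6, 7, 8, 9, 10, 11, 12, 13, 14, 16}

{3, 4, 6, 7, 8, 9, 10, 11, 12, 13, 14, 16}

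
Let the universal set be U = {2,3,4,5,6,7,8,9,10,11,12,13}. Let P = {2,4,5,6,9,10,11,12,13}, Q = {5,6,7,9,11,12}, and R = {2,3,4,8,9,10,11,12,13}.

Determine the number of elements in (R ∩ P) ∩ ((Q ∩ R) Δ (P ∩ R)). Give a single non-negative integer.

4

R ∩ P = {2,4,9,10,11,12,13}
Q ∩ R = {9,11,12}
P ∩ R = {2,4,9,10,11,12,13}
(Q ∩ R) Δ (P ∩ R) = {2,4,10,13}
(R ∩ P) ∩ ((Q ∩ R) Δ (P ∩ R)) = {2,4,10,13}
|(R ∩ P) ∩ ((Q ∩ R) Δ (P ∩ R))| = 4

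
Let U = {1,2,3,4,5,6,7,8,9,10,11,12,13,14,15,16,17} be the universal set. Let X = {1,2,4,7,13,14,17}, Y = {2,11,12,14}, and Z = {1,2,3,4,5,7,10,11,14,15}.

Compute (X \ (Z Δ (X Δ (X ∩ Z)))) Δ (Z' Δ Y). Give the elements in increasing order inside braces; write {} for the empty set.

X ∩ Z = {1,2,4,7,14}
X Δ (X ∩ Z) = {13,17}
Z Δ (X Δ (X ∩ Z)) = {1,2,3,4,5,7,10,11,13,14,15,17}
X \ (Z Δ (X Δ (X ∩ Z))) = {}
Z' = {6,8,9,12,13,16,17}
Z' Δ Y = {2,6,8,9,11,13,14,16,17}
(X \ (Z Δ (X Δ (X ∩ Z)))) Δ (Z' Δ Y) = {2,6,8,9,11,13,14,16,17}

{2,6,8,9,11,13,14,16,17}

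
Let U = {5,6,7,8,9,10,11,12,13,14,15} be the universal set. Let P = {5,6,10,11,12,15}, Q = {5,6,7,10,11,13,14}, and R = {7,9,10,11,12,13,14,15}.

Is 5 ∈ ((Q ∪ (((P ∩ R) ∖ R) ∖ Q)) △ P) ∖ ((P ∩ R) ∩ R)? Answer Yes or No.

No

5 ∈ P and 5 ∉ R, so 5 ∉ P ∩ R
5 ∉ (P ∩ R) and 5 ∉ R, so 5 ∉ (P ∩ R) ∖ R
5 ∉ ((P ∩ R) ∖ R) and 5 ∈ Q, so 5 ∉ ((P ∩ R) ∖ R) ∖ Q
5 ∈ Q and 5 ∉ (((P ∩ R) ∖ R) ∖ Q), so 5 ∈ Q ∪ (((P ∩ R) ∖ R) ∖ Q)
5 ∈ (Q ∪ (((P ∩ R) ∖ R) ∖ Q)) and 5 ∈ P, so 5 ∉ (Q ∪ (((P ∩ R) ∖ R) ∖ Q)) △ P
5 ∈ P and 5 ∉ R, so 5 ∉ P ∩ R
5 ∉ (P ∩ R) and 5 ∉ R, so 5 ∉ (P ∩ R) ∩ R
5 ∉ ((Q ∪ (((P ∩ R) ∖ R) ∖ Q)) △ P) and 5 ∉ ((P ∩ R) ∩ R), so 5 ∉ ((Q ∪ (((P ∩ R) ∖ R) ∖ Q)) △ P) ∖ ((P ∩ R) ∩ R)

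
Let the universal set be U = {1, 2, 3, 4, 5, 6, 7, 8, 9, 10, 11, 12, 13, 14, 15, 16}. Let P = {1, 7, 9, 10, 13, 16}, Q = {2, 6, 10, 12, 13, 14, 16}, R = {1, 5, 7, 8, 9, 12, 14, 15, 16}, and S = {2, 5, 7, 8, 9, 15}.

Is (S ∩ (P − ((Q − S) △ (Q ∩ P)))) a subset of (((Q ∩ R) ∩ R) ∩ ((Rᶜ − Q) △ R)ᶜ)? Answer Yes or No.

No

Q − S = {6, 10, 12, 13, 14, 16}
Q ∩ P = {10, 13, 16}
(Q − S) △ (Q ∩ P) = {6, 12, 14}
P − ((Q − S) △ (Q ∩ P)) = {1, 7, 9, 10, 13, 16}
S ∩ (P − ((Q − S) △ (Q ∩ P))) = {7, 9}
Q ∩ R = {12, 14, 16}
(Q ∩ R) ∩ R = {12, 14, 16}
Rᶜ = {2, 3, 4, 6, 10, 11, 13}
Rᶜ − Q = {3, 4, 11}
(Rᶜ − Q) △ R = {1, 3, 4, 5, 7, 8, 9, 11, 12, 14, 15, 16}
((Rᶜ − Q) △ R)ᶜ = {2, 6, 10, 13}
((Q ∩ R) ∩ R) ∩ ((Rᶜ − Q) △ R)ᶜ = {}
7 ∈ S ∩ (P − ((Q − S) △ (Q ∩ P))) but 7 ∉ ((Q ∩ R) ∩ R) ∩ ((Rᶜ − Q) △ R)ᶜ, so the inclusion fails.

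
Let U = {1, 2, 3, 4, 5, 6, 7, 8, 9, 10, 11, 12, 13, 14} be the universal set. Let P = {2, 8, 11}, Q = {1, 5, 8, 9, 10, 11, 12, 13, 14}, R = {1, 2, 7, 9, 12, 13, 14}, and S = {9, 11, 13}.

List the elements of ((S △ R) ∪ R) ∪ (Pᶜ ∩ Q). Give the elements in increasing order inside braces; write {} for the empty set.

{1, 2, 5, 7, 9, 10, 11, 12, 13, 14}

S △ R = {1, 2, 7, 11, 12, 14}
(S △ R) ∪ R = {1, 2, 7, 9, 11, 12, 13, 14}
Pᶜ = {1, 3, 4, 5, 6, 7, 9, 10, 12, 13, 14}
Pᶜ ∩ Q = {1, 5, 9, 10, 12, 13, 14}
((S △ R) ∪ R) ∪ (Pᶜ ∩ Q) = {1, 2, 5, 7, 9, 10, 11, 12, 13, 14}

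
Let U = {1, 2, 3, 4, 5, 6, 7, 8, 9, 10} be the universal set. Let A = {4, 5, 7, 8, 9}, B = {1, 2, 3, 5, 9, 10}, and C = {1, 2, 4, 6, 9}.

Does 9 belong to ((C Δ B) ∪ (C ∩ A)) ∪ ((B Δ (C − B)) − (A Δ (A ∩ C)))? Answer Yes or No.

9 ∈ C and 9 ∈ B, so 9 ∉ C Δ B
9 ∈ C and 9 ∈ A, so 9 ∈ C ∩ A
9 ∉ (C Δ B) and 9 ∈ (C ∩ A), so 9 ∈ (C Δ B) ∪ (C ∩ A)
9 ∈ C and 9 ∈ B, so 9 ∉ C − B
9 ∈ B and 9 ∉ (C − B), so 9 ∈ B Δ (C − B)
9 ∈ A and 9 ∈ C, so 9 ∈ A ∩ C
9 ∈ A and 9 ∈ (A ∩ C), so 9 ∉ A Δ (A ∩ C)
9 ∈ (B Δ (C − B)) and 9 ∉ (A Δ (A ∩ C)), so 9 ∈ (B Δ (C − B)) − (A Δ (A ∩ C))
9 ∈ ((C Δ B) ∪ (C ∩ A)) and 9 ∈ ((B Δ (C − B)) − (A Δ (A ∩ C))), so 9 ∈ ((C Δ B) ∪ (C ∩ A)) ∪ ((B Δ (C − B)) − (A Δ (A ∩ C)))

Yes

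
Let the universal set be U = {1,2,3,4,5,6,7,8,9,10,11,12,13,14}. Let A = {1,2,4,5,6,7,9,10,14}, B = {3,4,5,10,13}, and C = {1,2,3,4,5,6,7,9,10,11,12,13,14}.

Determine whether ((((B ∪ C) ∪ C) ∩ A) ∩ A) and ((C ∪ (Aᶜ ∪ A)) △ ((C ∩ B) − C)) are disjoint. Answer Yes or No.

No

B ∪ C = {1,2,3,4,5,6,7,9,10,11,12,13,14}
(B ∪ C) ∪ C = {1,2,3,4,5,6,7,9,10,11,12,13,14}
((B ∪ C) ∪ C) ∩ A = {1,2,4,5,6,7,9,10,14}
(((B ∪ C) ∪ C) ∩ A) ∩ A = {1,2,4,5,6,7,9,10,14}
Aᶜ = {3,8,11,12,13}
Aᶜ ∪ A = {1,2,3,4,5,6,7,8,9,10,11,12,13,14}
C ∪ (Aᶜ ∪ A) = {1,2,3,4,5,6,7,8,9,10,11,12,13,14}
C ∩ B = {3,4,5,10,13}
(C ∩ B) − C = {}
(C ∪ (Aᶜ ∪ A)) △ ((C ∩ B) − C) = {1,2,3,4,5,6,7,8,9,10,11,12,13,14}
1 lies in both, so they are not disjoint.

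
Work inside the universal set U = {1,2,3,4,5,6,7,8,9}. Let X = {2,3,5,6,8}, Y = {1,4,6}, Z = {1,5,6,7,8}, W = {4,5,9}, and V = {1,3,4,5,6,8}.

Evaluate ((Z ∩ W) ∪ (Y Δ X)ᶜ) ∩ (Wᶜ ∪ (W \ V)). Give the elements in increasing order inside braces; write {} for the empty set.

{6,7,9}

Z ∩ W = {5}
Y Δ X = {1,2,3,4,5,8}
(Y Δ X)ᶜ = {6,7,9}
(Z ∩ W) ∪ (Y Δ X)ᶜ = {5,6,7,9}
Wᶜ = {1,2,3,6,7,8}
W \ V = {9}
Wᶜ ∪ (W \ V) = {1,2,3,6,7,8,9}
((Z ∩ W) ∪ (Y Δ X)ᶜ) ∩ (Wᶜ ∪ (W \ V)) = {6,7,9}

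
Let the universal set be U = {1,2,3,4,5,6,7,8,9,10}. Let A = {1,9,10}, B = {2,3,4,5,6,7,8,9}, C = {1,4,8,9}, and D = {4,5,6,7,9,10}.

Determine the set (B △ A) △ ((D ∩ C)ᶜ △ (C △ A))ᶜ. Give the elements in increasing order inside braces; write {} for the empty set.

B △ A = {1,2,3,4,5,6,7,8,10}
D ∩ C = {4,9}
(D ∩ C)ᶜ = {1,2,3,5,6,7,8,10}
C △ A = {4,8,10}
(D ∩ C)ᶜ △ (C △ A) = {1,2,3,4,5,6,7}
((D ∩ C)ᶜ △ (C △ A))ᶜ = {8,9,10}
(B △ A) △ ((D ∩ C)ᶜ △ (C △ A))ᶜ = {1,2,3,4,5,6,7,9}

{1,2,3,4,5,6,7,9}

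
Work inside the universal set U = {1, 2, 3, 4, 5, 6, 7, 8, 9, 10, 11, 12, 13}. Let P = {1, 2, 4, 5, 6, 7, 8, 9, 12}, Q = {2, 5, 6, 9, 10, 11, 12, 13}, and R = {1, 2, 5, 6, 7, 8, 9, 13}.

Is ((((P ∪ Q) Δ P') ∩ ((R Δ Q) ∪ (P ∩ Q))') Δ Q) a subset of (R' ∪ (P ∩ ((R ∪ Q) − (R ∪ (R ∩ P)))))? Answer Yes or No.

No

P ∪ Q = {1, 2, 4, 5, 6, 7, 8, 9, 10, 11, 12, 13}
P' = {3, 10, 11, 13}
(P ∪ Q) Δ P' = {1, 2, 3, 4, 5, 6, 7, 8, 9, 12}
R Δ Q = {1, 7, 8, 10, 11, 12}
P ∩ Q = {2, 5, 6, 9, 12}
(R Δ Q) ∪ (P ∩ Q) = {1, 2, 5, 6, 7, 8, 9, 10, 11, 12}
((R Δ Q) ∪ (P ∩ Q))' = {3, 4, 13}
((P ∪ Q) Δ P') ∩ ((R Δ Q) ∪ (P ∩ Q))' = {3, 4}
(((P ∪ Q) Δ P') ∩ ((R Δ Q) ∪ (P ∩ Q))') Δ Q = {2, 3, 4, 5, 6, 9, 10, 11, 12, 13}
R' = {3, 4, 10, 11, 12}
R ∪ Q = {1, 2, 5, 6, 7, 8, 9, 10, 11, 12, 13}
R ∩ P = {1, 2, 5, 6, 7, 8, 9}
R ∪ (R ∩ P) = {1, 2, 5, 6, 7, 8, 9, 13}
(R ∪ Q) − (R ∪ (R ∩ P)) = {10, 11, 12}
P ∩ ((R ∪ Q) − (R ∪ (R ∩ P))) = {12}
R' ∪ (P ∩ ((R ∪ Q) − (R ∪ (R ∩ P)))) = {3, 4, 10, 11, 12}
2 ∈ (((P ∪ Q) Δ P') ∩ ((R Δ Q) ∪ (P ∩ Q))') Δ Q but 2 ∉ R' ∪ (P ∩ ((R ∪ Q) − (R ∪ (R ∩ P)))), so the inclusion fails.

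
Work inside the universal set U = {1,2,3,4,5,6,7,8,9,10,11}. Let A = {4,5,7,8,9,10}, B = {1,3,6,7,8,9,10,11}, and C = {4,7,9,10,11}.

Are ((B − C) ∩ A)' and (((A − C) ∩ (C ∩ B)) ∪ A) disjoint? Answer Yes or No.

No

B − C = {1,3,6,8}
(B − C) ∩ A = {8}
((B − C) ∩ A)' = {1,2,3,4,5,6,7,9,10,11}
A − C = {5,8}
C ∩ B = {7,9,10,11}
(A − C) ∩ (C ∩ B) = {}
((A − C) ∩ (C ∩ B)) ∪ A = {4,5,7,8,9,10}
4 lies in both, so they are not disjoint.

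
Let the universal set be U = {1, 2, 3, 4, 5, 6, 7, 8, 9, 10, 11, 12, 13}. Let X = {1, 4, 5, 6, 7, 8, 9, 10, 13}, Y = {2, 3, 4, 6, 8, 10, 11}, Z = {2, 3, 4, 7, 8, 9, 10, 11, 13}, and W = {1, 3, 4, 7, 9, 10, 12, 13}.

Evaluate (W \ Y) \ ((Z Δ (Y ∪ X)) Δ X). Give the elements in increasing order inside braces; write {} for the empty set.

{1, 12}

W \ Y = {1, 7, 9, 12, 13}
Y ∪ X = {1, 2, 3, 4, 5, 6, 7, 8, 9, 10, 11, 13}
Z Δ (Y ∪ X) = {1, 5, 6}
(Z Δ (Y ∪ X)) Δ X = {4, 7, 8, 9, 10, 13}
(W \ Y) \ ((Z Δ (Y ∪ X)) Δ X) = {1, 12}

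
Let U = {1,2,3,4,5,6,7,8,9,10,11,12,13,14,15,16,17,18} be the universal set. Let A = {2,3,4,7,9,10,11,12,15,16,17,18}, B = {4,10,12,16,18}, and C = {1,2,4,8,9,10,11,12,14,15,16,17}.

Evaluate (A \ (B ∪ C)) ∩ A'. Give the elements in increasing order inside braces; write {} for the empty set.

{}

B ∪ C = {1,2,4,8,9,10,11,12,14,15,16,17,18}
A \ (B ∪ C) = {3,7}
A' = {1,5,6,8,13,14}
(A \ (B ∪ C)) ∩ A' = {}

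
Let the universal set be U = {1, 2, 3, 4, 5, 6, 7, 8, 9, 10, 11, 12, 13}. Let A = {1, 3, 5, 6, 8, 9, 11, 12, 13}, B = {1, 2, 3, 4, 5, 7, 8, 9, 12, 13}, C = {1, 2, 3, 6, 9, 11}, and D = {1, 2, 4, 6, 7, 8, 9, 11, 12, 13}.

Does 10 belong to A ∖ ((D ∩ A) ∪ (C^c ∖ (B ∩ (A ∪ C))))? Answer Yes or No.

10 ∉ D and 10 ∉ A, so 10 ∉ D ∩ A
10 ∉ C, so 10 ∈ C^c
10 ∉ A and 10 ∉ C, so 10 ∉ A ∪ C
10 ∉ B and 10 ∉ (A ∪ C), so 10 ∉ B ∩ (A ∪ C)
10 ∈ C^c and 10 ∉ (B ∩ (A ∪ C)), so 10 ∈ C^c ∖ (B ∩ (A ∪ C))
10 ∉ (D ∩ A) and 10 ∈ (C^c ∖ (B ∩ (A ∪ C))), so 10 ∈ (D ∩ A) ∪ (C^c ∖ (B ∩ (A ∪ C)))
10 ∉ A and 10 ∈ ((D ∩ A) ∪ (C^c ∖ (B ∩ (A ∪ C)))), so 10 ∉ A ∖ ((D ∩ A) ∪ (C^c ∖ (B ∩ (A ∪ C))))

No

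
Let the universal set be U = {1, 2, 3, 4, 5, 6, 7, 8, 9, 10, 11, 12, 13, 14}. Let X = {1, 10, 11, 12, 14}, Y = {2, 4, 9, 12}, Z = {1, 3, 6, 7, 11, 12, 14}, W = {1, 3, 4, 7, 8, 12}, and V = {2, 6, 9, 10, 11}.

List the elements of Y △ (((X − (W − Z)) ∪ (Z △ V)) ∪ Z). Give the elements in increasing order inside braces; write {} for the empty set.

{1, 3, 4, 6, 7, 10, 11, 14}

W − Z = {4, 8}
X − (W − Z) = {1, 10, 11, 12, 14}
Z △ V = {1, 2, 3, 7, 9, 10, 12, 14}
(X − (W − Z)) ∪ (Z △ V) = {1, 2, 3, 7, 9, 10, 11, 12, 14}
((X − (W − Z)) ∪ (Z △ V)) ∪ Z = {1, 2, 3, 6, 7, 9, 10, 11, 12, 14}
Y △ (((X − (W − Z)) ∪ (Z △ V)) ∪ Z) = {1, 3, 4, 6, 7, 10, 11, 14}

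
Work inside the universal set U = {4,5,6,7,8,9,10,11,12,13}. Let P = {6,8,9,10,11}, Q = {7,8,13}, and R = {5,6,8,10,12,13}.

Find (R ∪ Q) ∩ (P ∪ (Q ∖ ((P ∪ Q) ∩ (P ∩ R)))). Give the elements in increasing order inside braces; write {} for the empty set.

{6,7,8,10,13}

R ∪ Q = {5,6,7,8,10,12,13}
P ∪ Q = {6,7,8,9,10,11,13}
P ∩ R = {6,8,10}
(P ∪ Q) ∩ (P ∩ R) = {6,8,10}
Q ∖ ((P ∪ Q) ∩ (P ∩ R)) = {7,13}
P ∪ (Q ∖ ((P ∪ Q) ∩ (P ∩ R))) = {6,7,8,9,10,11,13}
(R ∪ Q) ∩ (P ∪ (Q ∖ ((P ∪ Q) ∩ (P ∩ R)))) = {6,7,8,10,13}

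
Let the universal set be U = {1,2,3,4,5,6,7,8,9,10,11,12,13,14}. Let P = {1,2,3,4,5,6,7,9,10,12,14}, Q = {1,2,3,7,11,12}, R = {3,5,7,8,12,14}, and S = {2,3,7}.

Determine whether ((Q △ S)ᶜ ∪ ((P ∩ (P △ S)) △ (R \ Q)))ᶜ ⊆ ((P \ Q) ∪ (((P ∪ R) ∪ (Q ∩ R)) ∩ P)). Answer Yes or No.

No

Q △ S = {1,11,12}
(Q △ S)ᶜ = {2,3,4,5,6,7,8,9,10,13,14}
P △ S = {1,4,5,6,9,10,12,14}
P ∩ (P △ S) = {1,4,5,6,9,10,12,14}
R \ Q = {5,8,14}
(P ∩ (P △ S)) △ (R \ Q) = {1,4,6,8,9,10,12}
(Q △ S)ᶜ ∪ ((P ∩ (P △ S)) △ (R \ Q)) = {1,2,3,4,5,6,7,8,9,10,12,13,14}
((Q △ S)ᶜ ∪ ((P ∩ (P △ S)) △ (R \ Q)))ᶜ = {11}
P \ Q = {4,5,6,9,10,14}
P ∪ R = {1,2,3,4,5,6,7,8,9,10,12,14}
Q ∩ R = {3,7,12}
(P ∪ R) ∪ (Q ∩ R) = {1,2,3,4,5,6,7,8,9,10,12,14}
((P ∪ R) ∪ (Q ∩ R)) ∩ P = {1,2,3,4,5,6,7,9,10,12,14}
(P \ Q) ∪ (((P ∪ R) ∪ (Q ∩ R)) ∩ P) = {1,2,3,4,5,6,7,9,10,12,14}
11 ∈ ((Q △ S)ᶜ ∪ ((P ∩ (P △ S)) △ (R \ Q)))ᶜ but 11 ∉ (P \ Q) ∪ (((P ∪ R) ∪ (Q ∩ R)) ∩ P), so the inclusion fails.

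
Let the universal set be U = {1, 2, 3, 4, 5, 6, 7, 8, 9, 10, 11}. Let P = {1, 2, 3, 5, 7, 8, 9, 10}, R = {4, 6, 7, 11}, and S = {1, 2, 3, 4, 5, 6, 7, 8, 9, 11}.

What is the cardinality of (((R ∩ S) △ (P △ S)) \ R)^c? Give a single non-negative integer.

R ∩ S = {4, 6, 7, 11}
P △ S = {4, 6, 10, 11}
(R ∩ S) △ (P △ S) = {7, 10}
((R ∩ S) △ (P △ S)) \ R = {10}
(((R ∩ S) △ (P △ S)) \ R)^c = {1, 2, 3, 4, 5, 6, 7, 8, 9, 11}
|(((R ∩ S) △ (P △ S)) \ R)^c| = 10

10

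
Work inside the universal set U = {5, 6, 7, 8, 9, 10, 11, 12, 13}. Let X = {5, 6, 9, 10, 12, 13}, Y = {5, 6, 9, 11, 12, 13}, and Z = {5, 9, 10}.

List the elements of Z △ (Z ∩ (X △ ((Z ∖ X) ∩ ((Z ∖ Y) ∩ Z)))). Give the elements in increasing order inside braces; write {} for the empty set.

Z ∖ X = {}
Z ∖ Y = {10}
(Z ∖ Y) ∩ Z = {10}
(Z ∖ X) ∩ ((Z ∖ Y) ∩ Z) = {}
X △ ((Z ∖ X) ∩ ((Z ∖ Y) ∩ Z)) = {5, 6, 9, 10, 12, 13}
Z ∩ (X △ ((Z ∖ X) ∩ ((Z ∖ Y) ∩ Z))) = {5, 9, 10}
Z △ (Z ∩ (X △ ((Z ∖ X) ∩ ((Z ∖ Y) ∩ Z)))) = {}

{}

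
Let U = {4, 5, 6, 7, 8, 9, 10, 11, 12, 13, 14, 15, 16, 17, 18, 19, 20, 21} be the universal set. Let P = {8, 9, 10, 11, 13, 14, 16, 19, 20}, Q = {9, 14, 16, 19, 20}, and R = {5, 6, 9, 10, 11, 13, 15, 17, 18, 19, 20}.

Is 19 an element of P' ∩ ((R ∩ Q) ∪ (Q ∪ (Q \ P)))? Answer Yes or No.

19 ∈ P, so 19 ∉ P'
19 ∈ R and 19 ∈ Q, so 19 ∈ R ∩ Q
19 ∈ Q and 19 ∈ P, so 19 ∉ Q \ P
19 ∈ Q and 19 ∉ (Q \ P), so 19 ∈ Q ∪ (Q \ P)
19 ∈ (R ∩ Q) and 19 ∈ (Q ∪ (Q \ P)), so 19 ∈ (R ∩ Q) ∪ (Q ∪ (Q \ P))
19 ∉ P' and 19 ∈ ((R ∩ Q) ∪ (Q ∪ (Q \ P))), so 19 ∉ P' ∩ ((R ∩ Q) ∪ (Q ∪ (Q \ P)))

No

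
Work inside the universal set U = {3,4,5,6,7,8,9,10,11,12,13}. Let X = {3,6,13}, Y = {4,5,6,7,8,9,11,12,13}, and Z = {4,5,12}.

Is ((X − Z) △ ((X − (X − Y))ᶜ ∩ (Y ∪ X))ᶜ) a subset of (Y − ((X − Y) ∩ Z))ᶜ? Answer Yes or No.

X − Z = {3,6,13}
X − Y = {3}
X − (X − Y) = {6,13}
(X − (X − Y))ᶜ = {3,4,5,7,8,9,10,11,12}
Y ∪ X = {3,4,5,6,7,8,9,11,12,13}
(X − (X − Y))ᶜ ∩ (Y ∪ X) = {3,4,5,7,8,9,11,12}
((X − (X − Y))ᶜ ∩ (Y ∪ X))ᶜ = {6,10,13}
(X − Z) △ ((X − (X − Y))ᶜ ∩ (Y ∪ X))ᶜ = {3,10}
(X − Y) ∩ Z = {}
Y − ((X − Y) ∩ Z) = {4,5,6,7,8,9,11,12,13}
(Y − ((X − Y) ∩ Z))ᶜ = {3,10}
Every element of {3,10} is in {3,10}, so (X − Z) △ ((X − (X − Y))ᶜ ∩ (Y ∪ X))ᶜ ⊆ (Y − ((X − Y) ∩ Z))ᶜ.

Yes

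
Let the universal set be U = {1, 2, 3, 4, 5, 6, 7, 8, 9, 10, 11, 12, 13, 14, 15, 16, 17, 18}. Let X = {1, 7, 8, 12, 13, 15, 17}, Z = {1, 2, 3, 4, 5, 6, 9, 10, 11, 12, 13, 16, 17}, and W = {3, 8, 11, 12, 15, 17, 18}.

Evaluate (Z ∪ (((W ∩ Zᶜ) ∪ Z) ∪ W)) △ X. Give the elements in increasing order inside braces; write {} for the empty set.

Zᶜ = {7, 8, 14, 15, 18}
W ∩ Zᶜ = {8, 15, 18}
(W ∩ Zᶜ) ∪ Z = {1, 2, 3, 4, 5, 6, 8, 9, 10, 11, 12, 13, 15, 16, 17, 18}
((W ∩ Zᶜ) ∪ Z) ∪ W = {1, 2, 3, 4, 5, 6, 8, 9, 10, 11, 12, 13, 15, 16, 17, 18}
Z ∪ (((W ∩ Zᶜ) ∪ Z) ∪ W) = {1, 2, 3, 4, 5, 6, 8, 9, 10, 11, 12, 13, 15, 16, 17, 18}
(Z ∪ (((W ∩ Zᶜ) ∪ Z) ∪ W)) △ X = {2, 3, 4, 5, 6, 7, 9, 10, 11, 16, 18}

{2, 3, 4, 5, 6, 7, 9, 10, 11, 16, 18}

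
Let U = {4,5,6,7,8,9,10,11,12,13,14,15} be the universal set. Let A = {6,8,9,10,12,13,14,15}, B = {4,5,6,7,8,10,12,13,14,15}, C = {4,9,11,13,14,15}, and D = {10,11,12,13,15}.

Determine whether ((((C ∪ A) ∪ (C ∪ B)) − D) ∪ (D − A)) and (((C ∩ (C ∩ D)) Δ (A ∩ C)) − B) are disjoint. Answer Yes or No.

C ∪ A = {4,6,8,9,10,11,12,13,14,15}
C ∪ B = {4,5,6,7,8,9,10,11,12,13,14,15}
(C ∪ A) ∪ (C ∪ B) = {4,5,6,7,8,9,10,11,12,13,14,15}
((C ∪ A) ∪ (C ∪ B)) − D = {4,5,6,7,8,9,14}
D − A = {11}
(((C ∪ A) ∪ (C ∪ B)) − D) ∪ (D − A) = {4,5,6,7,8,9,11,14}
C ∩ D = {11,13,15}
C ∩ (C ∩ D) = {11,13,15}
A ∩ C = {9,13,14,15}
(C ∩ (C ∩ D)) Δ (A ∩ C) = {9,11,14}
((C ∩ (C ∩ D)) Δ (A ∩ C)) − B = {9,11}
9 lies in both, so they are not disjoint.

No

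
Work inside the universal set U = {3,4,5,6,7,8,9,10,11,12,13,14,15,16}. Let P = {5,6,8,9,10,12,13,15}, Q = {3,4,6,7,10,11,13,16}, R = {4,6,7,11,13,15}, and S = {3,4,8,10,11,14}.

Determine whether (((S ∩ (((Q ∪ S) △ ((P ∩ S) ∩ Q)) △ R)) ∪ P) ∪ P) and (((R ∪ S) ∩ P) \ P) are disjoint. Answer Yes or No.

Q ∪ S = {3,4,6,7,8,10,11,13,14,16}
P ∩ S = {8,10}
(P ∩ S) ∩ Q = {10}
(Q ∪ S) △ ((P ∩ S) ∩ Q) = {3,4,6,7,8,11,13,14,16}
((Q ∪ S) △ ((P ∩ S) ∩ Q)) △ R = {3,8,14,15,16}
S ∩ (((Q ∪ S) △ ((P ∩ S) ∩ Q)) △ R) = {3,8,14}
(S ∩ (((Q ∪ S) △ ((P ∩ S) ∩ Q)) △ R)) ∪ P = {3,5,6,8,9,10,12,13,14,15}
((S ∩ (((Q ∪ S) △ ((P ∩ S) ∩ Q)) △ R)) ∪ P) ∪ P = {3,5,6,8,9,10,12,13,14,15}
R ∪ S = {3,4,6,7,8,10,11,13,14,15}
(R ∪ S) ∩ P = {6,8,10,13,15}
((R ∪ S) ∩ P) \ P = {}
{3,5,6,8,9,10,12,13,14,15} and {} share no elements.

Yes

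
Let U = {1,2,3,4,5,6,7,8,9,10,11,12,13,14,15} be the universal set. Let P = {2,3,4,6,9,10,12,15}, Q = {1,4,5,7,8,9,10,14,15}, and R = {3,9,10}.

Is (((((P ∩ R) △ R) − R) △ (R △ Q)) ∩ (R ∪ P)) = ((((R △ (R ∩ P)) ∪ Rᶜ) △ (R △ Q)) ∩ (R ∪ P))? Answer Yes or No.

P ∩ R = {3,9,10}
(P ∩ R) △ R = {}
((P ∩ R) △ R) − R = {}
R △ Q = {1,3,4,5,7,8,14,15}
(((P ∩ R) △ R) − R) △ (R △ Q) = {1,3,4,5,7,8,14,15}
R ∪ P = {2,3,4,6,9,10,12,15}
((((P ∩ R) △ R) − R) △ (R △ Q)) ∩ (R ∪ P) = {3,4,15}
R ∩ P = {3,9,10}
R △ (R ∩ P) = {}
Rᶜ = {1,2,4,5,6,7,8,11,12,13,14,15}
(R △ (R ∩ P)) ∪ Rᶜ = {1,2,4,5,6,7,8,11,12,13,14,15}
((R △ (R ∩ P)) ∪ Rᶜ) △ (R △ Q) = {2,3,6,11,12,13}
(((R △ (R ∩ P)) ∪ Rᶜ) △ (R △ Q)) ∩ (R ∪ P) = {2,3,6,12}
2 ∈ (((R △ (R ∩ P)) ∪ Rᶜ) △ (R △ Q)) ∩ (R ∪ P) but 2 ∉ ((((P ∩ R) △ R) − R) △ (R △ Q)) ∩ (R ∪ P), so they differ.

No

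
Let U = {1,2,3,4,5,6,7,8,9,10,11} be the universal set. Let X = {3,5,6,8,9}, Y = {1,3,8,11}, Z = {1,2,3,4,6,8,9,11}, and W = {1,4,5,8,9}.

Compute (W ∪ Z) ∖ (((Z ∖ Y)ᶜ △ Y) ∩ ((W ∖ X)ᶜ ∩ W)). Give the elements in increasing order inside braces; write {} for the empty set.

{1,2,3,4,6,8,9,11}

W ∪ Z = {1,2,3,4,5,6,8,9,11}
Z ∖ Y = {2,4,6,9}
(Z ∖ Y)ᶜ = {1,3,5,7,8,10,11}
(Z ∖ Y)ᶜ △ Y = {5,7,10}
W ∖ X = {1,4}
(W ∖ X)ᶜ = {2,3,5,6,7,8,9,10,11}
(W ∖ X)ᶜ ∩ W = {5,8,9}
((Z ∖ Y)ᶜ △ Y) ∩ ((W ∖ X)ᶜ ∩ W) = {5}
(W ∪ Z) ∖ (((Z ∖ Y)ᶜ △ Y) ∩ ((W ∖ X)ᶜ ∩ W)) = {1,2,3,4,6,8,9,11}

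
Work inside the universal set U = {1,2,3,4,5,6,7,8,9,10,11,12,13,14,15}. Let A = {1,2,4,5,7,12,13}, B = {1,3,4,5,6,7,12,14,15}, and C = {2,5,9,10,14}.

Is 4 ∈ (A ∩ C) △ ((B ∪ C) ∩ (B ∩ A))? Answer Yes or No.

Yes

4 ∈ A and 4 ∉ C, so 4 ∉ A ∩ C
4 ∈ B and 4 ∉ C, so 4 ∈ B ∪ C
4 ∈ B and 4 ∈ A, so 4 ∈ B ∩ A
4 ∈ (B ∪ C) and 4 ∈ (B ∩ A), so 4 ∈ (B ∪ C) ∩ (B ∩ A)
4 ∉ (A ∩ C) and 4 ∈ ((B ∪ C) ∩ (B ∩ A)), so 4 ∈ (A ∩ C) △ ((B ∪ C) ∩ (B ∩ A))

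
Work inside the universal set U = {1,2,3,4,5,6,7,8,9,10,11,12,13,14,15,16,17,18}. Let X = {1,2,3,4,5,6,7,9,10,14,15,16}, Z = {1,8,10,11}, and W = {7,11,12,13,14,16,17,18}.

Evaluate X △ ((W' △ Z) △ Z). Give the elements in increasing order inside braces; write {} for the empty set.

W' = {1,2,3,4,5,6,8,9,10,15}
W' △ Z = {2,3,4,5,6,9,11,15}
(W' △ Z) △ Z = {1,2,3,4,5,6,8,9,10,15}
X △ ((W' △ Z) △ Z) = {7,8,14,16}

{7,8,14,16}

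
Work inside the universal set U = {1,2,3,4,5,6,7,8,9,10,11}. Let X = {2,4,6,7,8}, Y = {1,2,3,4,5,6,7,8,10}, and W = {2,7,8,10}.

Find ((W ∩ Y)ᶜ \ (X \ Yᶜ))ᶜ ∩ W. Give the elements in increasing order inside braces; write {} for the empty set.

W ∩ Y = {2,7,8,10}
(W ∩ Y)ᶜ = {1,3,4,5,6,9,11}
Yᶜ = {9,11}
X \ Yᶜ = {2,4,6,7,8}
(W ∩ Y)ᶜ \ (X \ Yᶜ) = {1,3,5,9,11}
((W ∩ Y)ᶜ \ (X \ Yᶜ))ᶜ = {2,4,6,7,8,10}
((W ∩ Y)ᶜ \ (X \ Yᶜ))ᶜ ∩ W = {2,7,8,10}

{2,7,8,10}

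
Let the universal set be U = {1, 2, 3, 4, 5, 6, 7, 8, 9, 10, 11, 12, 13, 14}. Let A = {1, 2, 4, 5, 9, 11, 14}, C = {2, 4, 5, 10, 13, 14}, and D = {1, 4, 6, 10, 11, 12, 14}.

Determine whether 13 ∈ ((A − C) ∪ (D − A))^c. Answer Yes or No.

Yes

13 ∉ A and 13 ∈ C, so 13 ∉ A − C
13 ∉ D and 13 ∉ A, so 13 ∉ D − A
13 ∉ (A − C) and 13 ∉ (D − A), so 13 ∉ (A − C) ∪ (D − A)
13 ∈ ((A − C) ∪ (D − A))^c since 13 ∉ ((A − C) ∪ (D − A))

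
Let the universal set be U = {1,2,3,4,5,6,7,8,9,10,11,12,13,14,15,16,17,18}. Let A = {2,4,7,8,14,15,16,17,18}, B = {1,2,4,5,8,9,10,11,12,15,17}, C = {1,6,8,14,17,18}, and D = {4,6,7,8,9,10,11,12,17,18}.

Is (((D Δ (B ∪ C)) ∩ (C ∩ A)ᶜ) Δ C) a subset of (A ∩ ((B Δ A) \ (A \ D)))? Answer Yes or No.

No

B ∪ C = {1,2,4,5,6,8,9,10,11,12,14,15,17,18}
D Δ (B ∪ C) = {1,2,5,7,14,15}
C ∩ A = {8,14,17,18}
(C ∩ A)ᶜ = {1,2,3,4,5,6,7,9,10,11,12,13,15,16}
(D Δ (B ∪ C)) ∩ (C ∩ A)ᶜ = {1,2,5,7,15}
((D Δ (B ∪ C)) ∩ (C ∩ A)ᶜ) Δ C = {2,5,6,7,8,14,15,17,18}
B Δ A = {1,5,7,9,10,11,12,14,16,18}
A \ D = {2,14,15,16}
(B Δ A) \ (A \ D) = {1,5,7,9,10,11,12,18}
A ∩ ((B Δ A) \ (A \ D)) = {7,18}
2 ∈ ((D Δ (B ∪ C)) ∩ (C ∩ A)ᶜ) Δ C but 2 ∉ A ∩ ((B Δ A) \ (A \ D)), so the inclusion fails.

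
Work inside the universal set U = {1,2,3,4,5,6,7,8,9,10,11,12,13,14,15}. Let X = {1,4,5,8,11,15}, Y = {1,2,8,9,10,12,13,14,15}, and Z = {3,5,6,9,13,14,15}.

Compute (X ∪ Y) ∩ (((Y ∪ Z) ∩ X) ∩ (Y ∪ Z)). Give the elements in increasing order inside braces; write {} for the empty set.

{1,5,8,15}

X ∪ Y = {1,2,4,5,8,9,10,11,12,13,14,15}
Y ∪ Z = {1,2,3,5,6,8,9,10,12,13,14,15}
(Y ∪ Z) ∩ X = {1,5,8,15}
((Y ∪ Z) ∩ X) ∩ (Y ∪ Z) = {1,5,8,15}
(X ∪ Y) ∩ (((Y ∪ Z) ∩ X) ∩ (Y ∪ Z)) = {1,5,8,15}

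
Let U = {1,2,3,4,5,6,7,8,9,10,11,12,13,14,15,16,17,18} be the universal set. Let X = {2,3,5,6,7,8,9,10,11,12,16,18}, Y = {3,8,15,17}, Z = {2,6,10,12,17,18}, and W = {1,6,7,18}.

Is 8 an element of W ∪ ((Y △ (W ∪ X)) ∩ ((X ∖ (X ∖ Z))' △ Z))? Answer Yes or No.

No

8 ∉ W and 8 ∈ X, so 8 ∈ W ∪ X
8 ∈ Y and 8 ∈ (W ∪ X), so 8 ∉ Y △ (W ∪ X)
8 ∈ X and 8 ∉ Z, so 8 ∈ X ∖ Z
8 ∈ X and 8 ∈ (X ∖ Z), so 8 ∉ X ∖ (X ∖ Z)
8 ∈ (X ∖ (X ∖ Z))' since 8 ∉ (X ∖ (X ∖ Z))
8 ∈ (X ∖ (X ∖ Z))' and 8 ∉ Z, so 8 ∈ (X ∖ (X ∖ Z))' △ Z
8 ∉ (Y △ (W ∪ X)) and 8 ∈ ((X ∖ (X ∖ Z))' △ Z), so 8 ∉ (Y △ (W ∪ X)) ∩ ((X ∖ (X ∖ Z))' △ Z)
8 ∉ W and 8 ∉ ((Y △ (W ∪ X)) ∩ ((X ∖ (X ∖ Z))' △ Z)), so 8 ∉ W ∪ ((Y △ (W ∪ X)) ∩ ((X ∖ (X ∖ Z))' △ Z))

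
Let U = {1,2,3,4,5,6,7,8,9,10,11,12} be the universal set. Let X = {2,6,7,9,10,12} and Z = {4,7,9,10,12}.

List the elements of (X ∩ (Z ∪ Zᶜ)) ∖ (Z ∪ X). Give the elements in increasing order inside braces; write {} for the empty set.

{}

Zᶜ = {1,2,3,5,6,8,11}
Z ∪ Zᶜ = {1,2,3,4,5,6,7,8,9,10,11,12}
X ∩ (Z ∪ Zᶜ) = {2,6,7,9,10,12}
Z ∪ X = {2,4,6,7,9,10,12}
(X ∩ (Z ∪ Zᶜ)) ∖ (Z ∪ X) = {}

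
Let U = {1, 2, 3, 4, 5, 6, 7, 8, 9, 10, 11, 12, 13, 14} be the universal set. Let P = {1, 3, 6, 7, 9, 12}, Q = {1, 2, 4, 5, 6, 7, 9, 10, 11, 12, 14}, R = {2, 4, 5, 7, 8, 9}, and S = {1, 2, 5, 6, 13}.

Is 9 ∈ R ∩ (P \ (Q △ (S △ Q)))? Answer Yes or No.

9 ∉ S and 9 ∈ Q, so 9 ∈ S △ Q
9 ∈ Q and 9 ∈ (S △ Q), so 9 ∉ Q △ (S △ Q)
9 ∈ P and 9 ∉ (Q △ (S △ Q)), so 9 ∈ P \ (Q △ (S △ Q))
9 ∈ R and 9 ∈ (P \ (Q △ (S △ Q))), so 9 ∈ R ∩ (P \ (Q △ (S △ Q)))

Yes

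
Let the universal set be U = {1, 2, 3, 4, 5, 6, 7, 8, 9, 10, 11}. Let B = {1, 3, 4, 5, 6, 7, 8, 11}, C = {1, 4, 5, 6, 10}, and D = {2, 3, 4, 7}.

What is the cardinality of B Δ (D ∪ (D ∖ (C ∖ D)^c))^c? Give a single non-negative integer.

5

C ∖ D = {1, 5, 6, 10}
(C ∖ D)^c = {2, 3, 4, 7, 8, 9, 11}
D ∖ (C ∖ D)^c = {}
D ∪ (D ∖ (C ∖ D)^c) = {2, 3, 4, 7}
(D ∪ (D ∖ (C ∖ D)^c))^c = {1, 5, 6, 8, 9, 10, 11}
B Δ (D ∪ (D ∖ (C ∖ D)^c))^c = {3, 4, 7, 9, 10}
|B Δ (D ∪ (D ∖ (C ∖ D)^c))^c| = 5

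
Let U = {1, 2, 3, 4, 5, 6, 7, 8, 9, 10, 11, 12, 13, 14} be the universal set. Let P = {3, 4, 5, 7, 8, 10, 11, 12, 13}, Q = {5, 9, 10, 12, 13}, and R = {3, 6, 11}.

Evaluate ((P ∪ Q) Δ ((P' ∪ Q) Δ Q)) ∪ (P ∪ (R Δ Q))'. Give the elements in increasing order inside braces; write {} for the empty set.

{1, 2, 3, 4, 5, 6, 7, 8, 9, 10, 11, 12, 13, 14}

P ∪ Q = {3, 4, 5, 7, 8, 9, 10, 11, 12, 13}
P' = {1, 2, 6, 9, 14}
P' ∪ Q = {1, 2, 5, 6, 9, 10, 12, 13, 14}
(P' ∪ Q) Δ Q = {1, 2, 6, 14}
(P ∪ Q) Δ ((P' ∪ Q) Δ Q) = {1, 2, 3, 4, 5, 6, 7, 8, 9, 10, 11, 12, 13, 14}
R Δ Q = {3, 5, 6, 9, 10, 11, 12, 13}
P ∪ (R Δ Q) = {3, 4, 5, 6, 7, 8, 9, 10, 11, 12, 13}
(P ∪ (R Δ Q))' = {1, 2, 14}
((P ∪ Q) Δ ((P' ∪ Q) Δ Q)) ∪ (P ∪ (R Δ Q))' = {1, 2, 3, 4, 5, 6, 7, 8, 9, 10, 11, 12, 13, 14}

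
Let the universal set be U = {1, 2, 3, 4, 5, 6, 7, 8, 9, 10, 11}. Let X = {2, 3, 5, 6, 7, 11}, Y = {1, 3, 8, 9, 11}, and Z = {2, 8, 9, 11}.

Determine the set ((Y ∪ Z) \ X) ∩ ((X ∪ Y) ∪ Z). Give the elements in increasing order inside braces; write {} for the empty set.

{1, 8, 9}

Y ∪ Z = {1, 2, 3, 8, 9, 11}
(Y ∪ Z) \ X = {1, 8, 9}
X ∪ Y = {1, 2, 3, 5, 6, 7, 8, 9, 11}
(X ∪ Y) ∪ Z = {1, 2, 3, 5, 6, 7, 8, 9, 11}
((Y ∪ Z) \ X) ∩ ((X ∪ Y) ∪ Z) = {1, 8, 9}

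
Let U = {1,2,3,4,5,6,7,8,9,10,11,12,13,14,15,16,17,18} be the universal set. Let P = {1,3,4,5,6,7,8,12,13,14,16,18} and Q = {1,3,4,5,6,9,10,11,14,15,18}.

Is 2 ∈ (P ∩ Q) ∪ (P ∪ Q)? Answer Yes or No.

No

2 ∉ P and 2 ∉ Q, so 2 ∉ P ∩ Q
2 ∉ P and 2 ∉ Q, so 2 ∉ P ∪ Q
2 ∉ (P ∩ Q) and 2 ∉ (P ∪ Q), so 2 ∉ (P ∩ Q) ∪ (P ∪ Q)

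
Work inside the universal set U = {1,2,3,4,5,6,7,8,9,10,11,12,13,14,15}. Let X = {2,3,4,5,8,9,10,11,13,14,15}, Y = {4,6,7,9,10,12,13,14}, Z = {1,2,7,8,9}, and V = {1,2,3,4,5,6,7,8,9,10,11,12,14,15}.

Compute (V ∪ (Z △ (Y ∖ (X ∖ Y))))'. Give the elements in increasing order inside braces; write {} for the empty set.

{}

X ∖ Y = {2,3,5,8,11,15}
Y ∖ (X ∖ Y) = {4,6,7,9,10,12,13,14}
Z △ (Y ∖ (X ∖ Y)) = {1,2,4,6,8,10,12,13,14}
V ∪ (Z △ (Y ∖ (X ∖ Y))) = {1,2,3,4,5,6,7,8,9,10,11,12,13,14,15}
(V ∪ (Z △ (Y ∖ (X ∖ Y))))' = {}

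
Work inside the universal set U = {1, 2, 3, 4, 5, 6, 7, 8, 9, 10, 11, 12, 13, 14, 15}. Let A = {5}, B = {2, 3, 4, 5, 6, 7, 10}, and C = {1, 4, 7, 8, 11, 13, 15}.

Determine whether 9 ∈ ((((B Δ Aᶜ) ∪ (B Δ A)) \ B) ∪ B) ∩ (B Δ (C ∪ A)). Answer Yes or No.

No

9 ∉ A, so 9 ∈ Aᶜ
9 ∉ B and 9 ∈ Aᶜ, so 9 ∈ B Δ Aᶜ
9 ∉ B and 9 ∉ A, so 9 ∉ B Δ A
9 ∈ (B Δ Aᶜ) and 9 ∉ (B Δ A), so 9 ∈ (B Δ Aᶜ) ∪ (B Δ A)
9 ∈ ((B Δ Aᶜ) ∪ (B Δ A)) and 9 ∉ B, so 9 ∈ ((B Δ Aᶜ) ∪ (B Δ A)) \ B
9 ∈ (((B Δ Aᶜ) ∪ (B Δ A)) \ B) and 9 ∉ B, so 9 ∈ (((B Δ Aᶜ) ∪ (B Δ A)) \ B) ∪ B
9 ∉ C and 9 ∉ A, so 9 ∉ C ∪ A
9 ∉ B and 9 ∉ (C ∪ A), so 9 ∉ B Δ (C ∪ A)
9 ∈ ((((B Δ Aᶜ) ∪ (B Δ A)) \ B) ∪ B) and 9 ∉ (B Δ (C ∪ A)), so 9 ∉ ((((B Δ Aᶜ) ∪ (B Δ A)) \ B) ∪ B) ∩ (B Δ (C ∪ A))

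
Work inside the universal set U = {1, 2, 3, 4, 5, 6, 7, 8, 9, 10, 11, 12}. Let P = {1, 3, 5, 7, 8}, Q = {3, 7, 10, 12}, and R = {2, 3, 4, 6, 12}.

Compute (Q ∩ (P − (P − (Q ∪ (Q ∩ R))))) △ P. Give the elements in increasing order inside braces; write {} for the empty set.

Q ∩ R = {3, 12}
Q ∪ (Q ∩ R) = {3, 7, 10, 12}
P − (Q ∪ (Q ∩ R)) = {1, 5, 8}
P − (P − (Q ∪ (Q ∩ R))) = {3, 7}
Q ∩ (P − (P − (Q ∪ (Q ∩ R)))) = {3, 7}
(Q ∩ (P − (P − (Q ∪ (Q ∩ R))))) △ P = {1, 5, 8}

{1, 5, 8}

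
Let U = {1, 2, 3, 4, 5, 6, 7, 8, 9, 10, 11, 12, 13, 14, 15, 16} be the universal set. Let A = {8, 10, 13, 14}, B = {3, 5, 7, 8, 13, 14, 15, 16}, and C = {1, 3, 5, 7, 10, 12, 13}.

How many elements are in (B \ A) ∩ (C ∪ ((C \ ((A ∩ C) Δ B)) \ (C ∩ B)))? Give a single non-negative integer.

B \ A = {3, 5, 7, 15, 16}
A ∩ C = {10, 13}
(A ∩ C) Δ B = {3, 5, 7, 8, 10, 14, 15, 16}
C \ ((A ∩ C) Δ B) = {1, 12, 13}
C ∩ B = {3, 5, 7, 13}
(C \ ((A ∩ C) Δ B)) \ (C ∩ B) = {1, 12}
C ∪ ((C \ ((A ∩ C) Δ B)) \ (C ∩ B)) = {1, 3, 5, 7, 10, 12, 13}
(B \ A) ∩ (C ∪ ((C \ ((A ∩ C) Δ B)) \ (C ∩ B))) = {3, 5, 7}
|(B \ A) ∩ (C ∪ ((C \ ((A ∩ C) Δ B)) \ (C ∩ B)))| = 3

3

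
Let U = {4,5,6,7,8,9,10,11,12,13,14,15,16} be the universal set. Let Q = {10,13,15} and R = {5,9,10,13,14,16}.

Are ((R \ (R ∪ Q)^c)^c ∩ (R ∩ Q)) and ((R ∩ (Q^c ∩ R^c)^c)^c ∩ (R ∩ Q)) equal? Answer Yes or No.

Yes

R ∪ Q = {5,9,10,13,14,15,16}
(R ∪ Q)^c = {4,6,7,8,11,12}
R \ (R ∪ Q)^c = {5,9,10,13,14,16}
(R \ (R ∪ Q)^c)^c = {4,6,7,8,11,12,15}
R ∩ Q = {10,13}
(R \ (R ∪ Q)^c)^c ∩ (R ∩ Q) = {}
Q^c = {4,5,6,7,8,9,11,12,14,16}
R^c = {4,6,7,8,11,12,15}
Q^c ∩ R^c = {4,6,7,8,11,12}
(Q^c ∩ R^c)^c = {5,9,10,13,14,15,16}
R ∩ (Q^c ∩ R^c)^c = {5,9,10,13,14,16}
(R ∩ (Q^c ∩ R^c)^c)^c = {4,6,7,8,11,12,15}
(R ∩ (Q^c ∩ R^c)^c)^c ∩ (R ∩ Q) = {}
Both equal {}, so (R \ (R ∪ Q)^c)^c ∩ (R ∩ Q) = (R ∩ (Q^c ∩ R^c)^c)^c ∩ (R ∩ Q).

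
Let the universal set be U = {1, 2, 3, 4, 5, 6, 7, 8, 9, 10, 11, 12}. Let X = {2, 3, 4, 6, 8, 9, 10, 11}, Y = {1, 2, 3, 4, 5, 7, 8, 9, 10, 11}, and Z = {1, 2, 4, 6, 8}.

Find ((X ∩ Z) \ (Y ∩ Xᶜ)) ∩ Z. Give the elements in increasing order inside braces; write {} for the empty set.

X ∩ Z = {2, 4, 6, 8}
Xᶜ = {1, 5, 7, 12}
Y ∩ Xᶜ = {1, 5, 7}
(X ∩ Z) \ (Y ∩ Xᶜ) = {2, 4, 6, 8}
((X ∩ Z) \ (Y ∩ Xᶜ)) ∩ Z = {2, 4, 6, 8}

{2, 4, 6, 8}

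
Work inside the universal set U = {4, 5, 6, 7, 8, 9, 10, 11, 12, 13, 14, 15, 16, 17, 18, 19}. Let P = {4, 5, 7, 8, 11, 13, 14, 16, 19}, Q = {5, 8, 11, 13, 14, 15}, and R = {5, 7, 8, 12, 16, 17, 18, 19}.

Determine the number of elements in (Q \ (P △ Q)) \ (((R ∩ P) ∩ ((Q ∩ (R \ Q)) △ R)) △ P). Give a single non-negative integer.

2

P △ Q = {4, 7, 15, 16, 19}
Q \ (P △ Q) = {5, 8, 11, 13, 14}
R ∩ P = {5, 7, 8, 16, 19}
R \ Q = {7, 12, 16, 17, 18, 19}
Q ∩ (R \ Q) = {}
(Q ∩ (R \ Q)) △ R = {5, 7, 8, 12, 16, 17, 18, 19}
(R ∩ P) ∩ ((Q ∩ (R \ Q)) △ R) = {5, 7, 8, 16, 19}
((R ∩ P) ∩ ((Q ∩ (R \ Q)) △ R)) △ P = {4, 11, 13, 14}
(Q \ (P △ Q)) \ (((R ∩ P) ∩ ((Q ∩ (R \ Q)) △ R)) △ P) = {5, 8}
|(Q \ (P △ Q)) \ (((R ∩ P) ∩ ((Q ∩ (R \ Q)) △ R)) △ P)| = 2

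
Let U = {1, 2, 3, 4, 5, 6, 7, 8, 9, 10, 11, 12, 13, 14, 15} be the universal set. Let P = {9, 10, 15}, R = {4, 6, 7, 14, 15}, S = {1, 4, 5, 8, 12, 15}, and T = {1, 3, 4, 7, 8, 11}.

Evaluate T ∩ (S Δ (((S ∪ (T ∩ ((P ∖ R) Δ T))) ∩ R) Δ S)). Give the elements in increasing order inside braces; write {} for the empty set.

P ∖ R = {9, 10}
(P ∖ R) Δ T = {1, 3, 4, 7, 8, 9, 10, 11}
T ∩ ((P ∖ R) Δ T) = {1, 3, 4, 7, 8, 11}
S ∪ (T ∩ ((P ∖ R) Δ T)) = {1, 3, 4, 5, 7, 8, 11, 12, 15}
(S ∪ (T ∩ ((P ∖ R) Δ T))) ∩ R = {4, 7, 15}
((S ∪ (T ∩ ((P ∖ R) Δ T))) ∩ R) Δ S = {1, 5, 7, 8, 12}
S Δ (((S ∪ (T ∩ ((P ∖ R) Δ T))) ∩ R) Δ S) = {4, 7, 15}
T ∩ (S Δ (((S ∪ (T ∩ ((P ∖ R) Δ T))) ∩ R) Δ S)) = {4, 7}

{4, 7}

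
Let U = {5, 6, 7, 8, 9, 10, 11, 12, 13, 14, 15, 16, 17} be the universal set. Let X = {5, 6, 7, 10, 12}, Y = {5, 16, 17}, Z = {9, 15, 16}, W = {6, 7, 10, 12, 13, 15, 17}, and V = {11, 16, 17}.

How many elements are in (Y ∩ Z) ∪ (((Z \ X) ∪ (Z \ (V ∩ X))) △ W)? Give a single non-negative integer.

8

Y ∩ Z = {16}
Z \ X = {9, 15, 16}
V ∩ X = {}
Z \ (V ∩ X) = {9, 15, 16}
(Z \ X) ∪ (Z \ (V ∩ X)) = {9, 15, 16}
((Z \ X) ∪ (Z \ (V ∩ X))) △ W = {6, 7, 9, 10, 12, 13, 16, 17}
(Y ∩ Z) ∪ (((Z \ X) ∪ (Z \ (V ∩ X))) △ W) = {6, 7, 9, 10, 12, 13, 16, 17}
|(Y ∩ Z) ∪ (((Z \ X) ∪ (Z \ (V ∩ X))) △ W)| = 8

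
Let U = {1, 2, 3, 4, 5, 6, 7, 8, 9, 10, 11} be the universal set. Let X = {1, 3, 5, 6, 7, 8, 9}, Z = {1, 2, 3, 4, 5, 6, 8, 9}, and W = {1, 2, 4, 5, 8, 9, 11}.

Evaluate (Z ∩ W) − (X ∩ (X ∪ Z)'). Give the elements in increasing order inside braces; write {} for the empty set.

{1, 2, 4, 5, 8, 9}

Z ∩ W = {1, 2, 4, 5, 8, 9}
X ∪ Z = {1, 2, 3, 4, 5, 6, 7, 8, 9}
(X ∪ Z)' = {10, 11}
X ∩ (X ∪ Z)' = {}
(Z ∩ W) − (X ∩ (X ∪ Z)') = {1, 2, 4, 5, 8, 9}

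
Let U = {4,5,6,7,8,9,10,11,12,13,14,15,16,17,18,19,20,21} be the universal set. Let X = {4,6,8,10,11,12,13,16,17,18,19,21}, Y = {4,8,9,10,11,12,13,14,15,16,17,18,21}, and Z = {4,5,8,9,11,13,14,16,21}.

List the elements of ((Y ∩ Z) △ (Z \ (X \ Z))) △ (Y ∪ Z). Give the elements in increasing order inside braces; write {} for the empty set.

Y ∩ Z = {4,8,9,11,13,14,16,21}
X \ Z = {6,10,12,17,18,19}
Z \ (X \ Z) = {4,5,8,9,11,13,14,16,21}
(Y ∩ Z) △ (Z \ (X \ Z)) = {5}
Y ∪ Z = {4,5,8,9,10,11,12,13,14,15,16,17,18,21}
((Y ∩ Z) △ (Z \ (X \ Z))) △ (Y ∪ Z) = {4,8,9,10,11,12,13,14,15,16,17,18,21}

{4,8,9,10,11,12,13,14,15,16,17,18,21}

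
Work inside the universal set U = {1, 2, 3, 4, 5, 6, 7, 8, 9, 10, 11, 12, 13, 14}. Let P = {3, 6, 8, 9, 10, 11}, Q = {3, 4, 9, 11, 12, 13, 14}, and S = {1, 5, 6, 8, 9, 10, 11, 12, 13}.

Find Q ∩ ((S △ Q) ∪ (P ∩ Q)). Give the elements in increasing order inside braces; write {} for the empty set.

{3, 4, 9, 11, 14}

S △ Q = {1, 3, 4, 5, 6, 8, 10, 14}
P ∩ Q = {3, 9, 11}
(S △ Q) ∪ (P ∩ Q) = {1, 3, 4, 5, 6, 8, 9, 10, 11, 14}
Q ∩ ((S △ Q) ∪ (P ∩ Q)) = {3, 4, 9, 11, 14}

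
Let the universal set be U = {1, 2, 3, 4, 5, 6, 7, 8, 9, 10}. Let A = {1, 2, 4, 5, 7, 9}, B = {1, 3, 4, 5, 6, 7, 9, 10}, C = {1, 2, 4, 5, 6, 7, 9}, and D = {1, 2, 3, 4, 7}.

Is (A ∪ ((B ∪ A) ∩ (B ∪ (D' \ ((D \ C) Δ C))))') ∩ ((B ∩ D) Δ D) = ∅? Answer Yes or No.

No

B ∪ A = {1, 2, 3, 4, 5, 6, 7, 9, 10}
D' = {5, 6, 8, 9, 10}
D \ C = {3}
(D \ C) Δ C = {1, 2, 3, 4, 5, 6, 7, 9}
D' \ ((D \ C) Δ C) = {8, 10}
B ∪ (D' \ ((D \ C) Δ C)) = {1, 3, 4, 5, 6, 7, 8, 9, 10}
(B ∪ A) ∩ (B ∪ (D' \ ((D \ C) Δ C))) = {1, 3, 4, 5, 6, 7, 9, 10}
((B ∪ A) ∩ (B ∪ (D' \ ((D \ C) Δ C))))' = {2, 8}
A ∪ ((B ∪ A) ∩ (B ∪ (D' \ ((D \ C) Δ C))))' = {1, 2, 4, 5, 7, 8, 9}
B ∩ D = {1, 3, 4, 7}
(B ∩ D) Δ D = {2}
2 lies in both, so they are not disjoint.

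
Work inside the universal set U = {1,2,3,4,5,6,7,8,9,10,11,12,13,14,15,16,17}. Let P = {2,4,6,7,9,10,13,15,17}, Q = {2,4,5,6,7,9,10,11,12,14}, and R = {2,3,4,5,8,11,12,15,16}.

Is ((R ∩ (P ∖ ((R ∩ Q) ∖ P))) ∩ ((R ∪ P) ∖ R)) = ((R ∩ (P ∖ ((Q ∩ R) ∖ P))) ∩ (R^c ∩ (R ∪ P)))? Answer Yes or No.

R ∩ Q = {2,4,5,11,12}
(R ∩ Q) ∖ P = {5,11,12}
P ∖ ((R ∩ Q) ∖ P) = {2,4,6,7,9,10,13,15,17}
R ∩ (P ∖ ((R ∩ Q) ∖ P)) = {2,4,15}
R ∪ P = {2,3,4,5,6,7,8,9,10,11,12,13,15,16,17}
(R ∪ P) ∖ R = {6,7,9,10,13,17}
(R ∩ (P ∖ ((R ∩ Q) ∖ P))) ∩ ((R ∪ P) ∖ R) = {}
Q ∩ R = {2,4,5,11,12}
(Q ∩ R) ∖ P = {5,11,12}
P ∖ ((Q ∩ R) ∖ P) = {2,4,6,7,9,10,13,15,17}
R ∩ (P ∖ ((Q ∩ R) ∖ P)) = {2,4,15}
R^c = {1,6,7,9,10,13,14,17}
R^c ∩ (R ∪ P) = {6,7,9,10,13,17}
(R ∩ (P ∖ ((Q ∩ R) ∖ P))) ∩ (R^c ∩ (R ∪ P)) = {}
Both equal {}, so (R ∩ (P ∖ ((R ∩ Q) ∖ P))) ∩ ((R ∪ P) ∖ R) = (R ∩ (P ∖ ((Q ∩ R) ∖ P))) ∩ (R^c ∩ (R ∪ P)).

Yes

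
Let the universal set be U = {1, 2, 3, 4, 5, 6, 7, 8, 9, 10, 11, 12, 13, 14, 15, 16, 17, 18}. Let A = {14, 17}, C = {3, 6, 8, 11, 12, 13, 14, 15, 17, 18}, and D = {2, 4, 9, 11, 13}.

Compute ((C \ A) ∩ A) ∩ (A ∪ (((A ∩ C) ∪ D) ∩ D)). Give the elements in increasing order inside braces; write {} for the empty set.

C \ A = {3, 6, 8, 11, 12, 13, 15, 18}
(C \ A) ∩ A = {}
A ∩ C = {14, 17}
(A ∩ C) ∪ D = {2, 4, 9, 11, 13, 14, 17}
((A ∩ C) ∪ D) ∩ D = {2, 4, 9, 11, 13}
A ∪ (((A ∩ C) ∪ D) ∩ D) = {2, 4, 9, 11, 13, 14, 17}
((C \ A) ∩ A) ∩ (A ∪ (((A ∩ C) ∪ D) ∩ D)) = {}

{}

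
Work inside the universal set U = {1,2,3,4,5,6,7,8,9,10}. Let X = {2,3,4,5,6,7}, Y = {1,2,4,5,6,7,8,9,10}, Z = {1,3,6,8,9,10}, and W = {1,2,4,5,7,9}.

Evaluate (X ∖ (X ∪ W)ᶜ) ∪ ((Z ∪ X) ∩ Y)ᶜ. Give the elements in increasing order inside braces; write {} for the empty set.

X ∪ W = {1,2,3,4,5,6,7,9}
(X ∪ W)ᶜ = {8,10}
X ∖ (X ∪ W)ᶜ = {2,3,4,5,6,7}
Z ∪ X = {1,2,3,4,5,6,7,8,9,10}
(Z ∪ X) ∩ Y = {1,2,4,5,6,7,8,9,10}
((Z ∪ X) ∩ Y)ᶜ = {3}
(X ∖ (X ∪ W)ᶜ) ∪ ((Z ∪ X) ∩ Y)ᶜ = {2,3,4,5,6,7}

{2,3,4,5,6,7}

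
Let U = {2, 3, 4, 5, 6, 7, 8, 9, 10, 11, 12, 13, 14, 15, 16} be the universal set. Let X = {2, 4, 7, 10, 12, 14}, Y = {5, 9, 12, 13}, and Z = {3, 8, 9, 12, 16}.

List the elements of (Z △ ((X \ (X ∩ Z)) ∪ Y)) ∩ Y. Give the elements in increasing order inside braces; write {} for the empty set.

{5, 13}

X ∩ Z = {12}
X \ (X ∩ Z) = {2, 4, 7, 10, 14}
(X \ (X ∩ Z)) ∪ Y = {2, 4, 5, 7, 9, 10, 12, 13, 14}
Z △ ((X \ (X ∩ Z)) ∪ Y) = {2, 3, 4, 5, 7, 8, 10, 13, 14, 16}
(Z △ ((X \ (X ∩ Z)) ∪ Y)) ∩ Y = {5, 13}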